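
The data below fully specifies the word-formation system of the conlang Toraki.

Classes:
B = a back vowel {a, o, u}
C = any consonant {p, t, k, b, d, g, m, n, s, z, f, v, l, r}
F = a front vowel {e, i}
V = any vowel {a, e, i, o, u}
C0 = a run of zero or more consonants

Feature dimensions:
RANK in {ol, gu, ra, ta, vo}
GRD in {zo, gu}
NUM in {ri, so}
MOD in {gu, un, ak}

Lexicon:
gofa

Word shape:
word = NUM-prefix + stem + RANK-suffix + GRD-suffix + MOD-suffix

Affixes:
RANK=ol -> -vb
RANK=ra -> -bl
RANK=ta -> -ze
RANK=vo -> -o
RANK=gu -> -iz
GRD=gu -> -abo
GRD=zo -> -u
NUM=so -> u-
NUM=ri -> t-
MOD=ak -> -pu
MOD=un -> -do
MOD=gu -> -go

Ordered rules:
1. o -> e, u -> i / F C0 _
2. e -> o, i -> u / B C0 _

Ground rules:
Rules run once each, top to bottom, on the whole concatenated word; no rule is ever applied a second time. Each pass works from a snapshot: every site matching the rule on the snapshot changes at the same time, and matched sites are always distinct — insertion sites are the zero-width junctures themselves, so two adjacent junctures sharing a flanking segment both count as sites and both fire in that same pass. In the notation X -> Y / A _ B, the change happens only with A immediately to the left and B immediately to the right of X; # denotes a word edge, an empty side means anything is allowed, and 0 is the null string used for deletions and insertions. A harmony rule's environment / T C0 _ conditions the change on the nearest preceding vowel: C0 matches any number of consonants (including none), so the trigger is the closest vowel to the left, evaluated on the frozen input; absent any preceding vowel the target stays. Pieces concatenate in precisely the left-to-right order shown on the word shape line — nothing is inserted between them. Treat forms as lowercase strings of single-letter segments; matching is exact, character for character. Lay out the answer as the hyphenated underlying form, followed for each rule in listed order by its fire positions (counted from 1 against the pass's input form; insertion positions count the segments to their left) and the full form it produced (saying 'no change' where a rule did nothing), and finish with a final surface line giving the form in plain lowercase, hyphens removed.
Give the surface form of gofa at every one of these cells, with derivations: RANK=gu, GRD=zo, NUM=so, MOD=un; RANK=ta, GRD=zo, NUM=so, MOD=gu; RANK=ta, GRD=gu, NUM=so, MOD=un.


cell RANK=gu, GRD=zo, NUM=so, MOD=un:
underlying: u-gofa-iz-u-do
1. o -> e, u -> i / F C0 _: fires at position(s) 8: ugofaizido
2. e -> o, i -> u / B C0 _: fires at position(s) 6: ugofauzido
surface: ugofauzido

cell RANK=ta, GRD=zo, NUM=so, MOD=gu:
underlying: u-gofa-ze-u-go
1. o -> e, u -> i / F C0 _: fires at position(s) 8: ugofazeigo
2. e -> o, i -> u / B C0 _: fires at position(s) 7: ugofazoigo
surface: ugofazoigo

cell RANK=ta, GRD=gu, NUM=so, MOD=un:
underlying: u-gofa-ze-abo-do
1. o -> e, u -> i / F C0 _: no change
2. e -> o, i -> u / B C0 _: fires at position(s) 7: ugofazoabodo
surface: ugofazoabodo


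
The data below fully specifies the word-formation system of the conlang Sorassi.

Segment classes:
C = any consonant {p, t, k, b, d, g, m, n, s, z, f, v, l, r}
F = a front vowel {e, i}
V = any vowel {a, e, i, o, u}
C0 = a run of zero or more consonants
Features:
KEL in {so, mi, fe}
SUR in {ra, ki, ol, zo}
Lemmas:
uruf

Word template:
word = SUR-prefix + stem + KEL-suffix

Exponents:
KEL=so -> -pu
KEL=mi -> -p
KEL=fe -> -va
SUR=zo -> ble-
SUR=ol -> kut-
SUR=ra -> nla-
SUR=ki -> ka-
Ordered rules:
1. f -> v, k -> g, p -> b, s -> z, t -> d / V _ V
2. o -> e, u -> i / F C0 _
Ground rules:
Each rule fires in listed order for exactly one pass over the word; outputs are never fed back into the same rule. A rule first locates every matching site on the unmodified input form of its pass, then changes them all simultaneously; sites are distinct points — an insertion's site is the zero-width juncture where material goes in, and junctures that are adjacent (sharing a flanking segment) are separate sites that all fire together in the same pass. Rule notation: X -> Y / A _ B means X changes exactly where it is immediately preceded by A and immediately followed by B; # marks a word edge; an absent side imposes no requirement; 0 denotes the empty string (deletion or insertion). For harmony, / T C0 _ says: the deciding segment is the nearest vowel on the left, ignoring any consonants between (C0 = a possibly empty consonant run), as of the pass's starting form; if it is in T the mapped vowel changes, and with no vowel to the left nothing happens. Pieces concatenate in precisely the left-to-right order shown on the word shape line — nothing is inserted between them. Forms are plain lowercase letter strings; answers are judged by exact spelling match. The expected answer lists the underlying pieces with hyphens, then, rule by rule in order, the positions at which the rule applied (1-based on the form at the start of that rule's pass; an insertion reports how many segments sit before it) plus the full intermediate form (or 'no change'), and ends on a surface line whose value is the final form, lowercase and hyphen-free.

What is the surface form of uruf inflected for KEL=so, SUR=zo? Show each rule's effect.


underlying: ble-uruf-pu
1. f -> v, k -> g, p -> b, s -> z, t -> d / V _ V: no change
2. o -> e, u -> i / F C0 _: fires at position(s) 4: bleirufpu
surface: bleirufpu


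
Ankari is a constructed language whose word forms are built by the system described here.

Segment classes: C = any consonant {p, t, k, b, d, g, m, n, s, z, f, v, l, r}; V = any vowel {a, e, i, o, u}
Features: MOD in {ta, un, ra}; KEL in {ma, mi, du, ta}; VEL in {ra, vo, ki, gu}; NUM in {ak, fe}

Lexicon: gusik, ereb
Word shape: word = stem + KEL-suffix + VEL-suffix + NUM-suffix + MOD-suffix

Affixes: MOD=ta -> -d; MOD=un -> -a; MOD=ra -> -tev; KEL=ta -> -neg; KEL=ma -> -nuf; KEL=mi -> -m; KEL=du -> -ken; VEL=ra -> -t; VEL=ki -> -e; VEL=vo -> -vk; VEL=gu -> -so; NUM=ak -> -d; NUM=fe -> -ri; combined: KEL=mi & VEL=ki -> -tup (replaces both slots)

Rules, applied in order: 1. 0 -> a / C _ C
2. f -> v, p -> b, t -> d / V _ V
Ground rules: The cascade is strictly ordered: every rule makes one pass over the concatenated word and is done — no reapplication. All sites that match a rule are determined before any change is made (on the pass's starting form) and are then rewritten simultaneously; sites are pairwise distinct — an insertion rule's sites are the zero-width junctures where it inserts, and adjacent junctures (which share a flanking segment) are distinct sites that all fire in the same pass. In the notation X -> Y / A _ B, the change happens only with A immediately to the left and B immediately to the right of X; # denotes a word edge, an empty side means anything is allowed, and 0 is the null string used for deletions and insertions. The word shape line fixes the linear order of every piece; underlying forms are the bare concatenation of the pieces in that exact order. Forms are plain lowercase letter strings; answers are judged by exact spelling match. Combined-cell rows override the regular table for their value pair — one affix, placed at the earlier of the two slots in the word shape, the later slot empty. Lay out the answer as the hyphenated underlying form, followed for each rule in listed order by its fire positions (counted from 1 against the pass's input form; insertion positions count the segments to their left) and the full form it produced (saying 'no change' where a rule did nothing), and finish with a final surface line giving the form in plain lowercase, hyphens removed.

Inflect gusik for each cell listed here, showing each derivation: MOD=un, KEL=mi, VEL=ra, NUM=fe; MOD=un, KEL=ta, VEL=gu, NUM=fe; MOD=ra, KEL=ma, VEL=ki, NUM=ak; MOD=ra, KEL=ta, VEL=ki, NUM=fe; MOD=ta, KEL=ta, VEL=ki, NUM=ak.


cell MOD=un, KEL=mi, VEL=ra, NUM=fe:
underlying: gusik-m-t-ri-a
1. 0 -> a / C _ C: inserts after position(s) 5, 6, 7: gusikamataria
2. f -> v, p -> b, t -> d / V _ V: fires at position(s) 9: gusikamadaria
surface: gusikamadaria

cell MOD=un, KEL=ta, VEL=gu, NUM=fe:
underlying: gusik-neg-so-ri-a
1. 0 -> a / C _ C: inserts after position(s) 5, 8: gusikanegasoria
2. f -> v, p -> b, t -> d / V _ V: no change
surface: gusikanegasoria

cell MOD=ra, KEL=ma, VEL=ki, NUM=ak:
underlying: gusik-nuf-e-d-tev
1. 0 -> a / C _ C: inserts after position(s) 5, 10: gusikanufedatev
2. f -> v, p -> b, t -> d / V _ V: fires at position(s) 9, 13: gusikanuvedadev
surface: gusikanuvedadev

cell MOD=ra, KEL=ta, VEL=ki, NUM=fe:
underlying: gusik-neg-e-ri-tev
1. 0 -> a / C _ C: inserts after position(s) 5: gusikanegeritev
2. f -> v, p -> b, t -> d / V _ V: fires at position(s) 13: gusikanegeridev
surface: gusikanegeridev

cell MOD=ta, KEL=ta, VEL=ki, NUM=ak:
underlying: gusik-neg-e-d-d
1. 0 -> a / C _ C: inserts after position(s) 5, 10: gusikanegedad
2. f -> v, p -> b, t -> d / V _ V: no change
surface: gusikanegedad


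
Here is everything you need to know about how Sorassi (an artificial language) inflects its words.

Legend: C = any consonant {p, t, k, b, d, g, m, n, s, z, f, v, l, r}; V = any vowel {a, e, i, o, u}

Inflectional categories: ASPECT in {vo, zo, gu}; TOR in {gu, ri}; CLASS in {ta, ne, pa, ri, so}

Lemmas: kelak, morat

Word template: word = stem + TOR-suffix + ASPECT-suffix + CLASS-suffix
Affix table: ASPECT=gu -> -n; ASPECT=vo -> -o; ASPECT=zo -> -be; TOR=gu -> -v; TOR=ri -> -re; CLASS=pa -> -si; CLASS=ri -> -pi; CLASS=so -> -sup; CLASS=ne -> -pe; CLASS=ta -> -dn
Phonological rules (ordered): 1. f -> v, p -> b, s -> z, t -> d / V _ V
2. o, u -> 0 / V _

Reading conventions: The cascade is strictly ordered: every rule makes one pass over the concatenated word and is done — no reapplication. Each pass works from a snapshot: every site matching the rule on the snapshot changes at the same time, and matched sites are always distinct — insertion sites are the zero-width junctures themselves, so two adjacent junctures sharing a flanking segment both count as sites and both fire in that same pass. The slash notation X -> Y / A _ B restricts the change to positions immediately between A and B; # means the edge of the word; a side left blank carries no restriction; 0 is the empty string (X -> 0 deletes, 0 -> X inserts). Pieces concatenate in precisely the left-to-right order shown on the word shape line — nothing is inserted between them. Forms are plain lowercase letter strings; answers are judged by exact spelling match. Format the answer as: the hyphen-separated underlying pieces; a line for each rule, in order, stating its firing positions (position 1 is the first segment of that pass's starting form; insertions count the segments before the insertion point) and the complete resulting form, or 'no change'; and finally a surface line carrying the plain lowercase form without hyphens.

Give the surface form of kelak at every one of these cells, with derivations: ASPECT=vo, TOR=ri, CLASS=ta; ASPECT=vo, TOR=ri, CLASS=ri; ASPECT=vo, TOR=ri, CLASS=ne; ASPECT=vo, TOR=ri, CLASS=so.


cell ASPECT=vo, TOR=ri, CLASS=ta:
underlying: kelak-re-o-dn
1. f -> v, p -> b, s -> z, t -> d / V _ V: no change
2. o, u -> 0 / V _: fires at position(s) 8: kelakredn
surface: kelakredn

cell ASPECT=vo, TOR=ri, CLASS=ri:
underlying: kelak-re-o-pi
1. f -> v, p -> b, s -> z, t -> d / V _ V: fires at position(s) 9: kelakreobi
2. o, u -> 0 / V _: fires at position(s) 8: kelakrebi
surface: kelakrebi

cell ASPECT=vo, TOR=ri, CLASS=ne:
underlying: kelak-re-o-pe
1. f -> v, p -> b, s -> z, t -> d / V _ V: fires at position(s) 9: kelakreobe
2. o, u -> 0 / V _: fires at position(s) 8: kelakrebe
surface: kelakrebe

cell ASPECT=vo, TOR=ri, CLASS=so:
underlying: kelak-re-o-sup
1. f -> v, p -> b, s -> z, t -> d / V _ V: fires at position(s) 9: kelakreozup
2. o, u -> 0 / V _: fires at position(s) 8: kelakrezup
surface: kelakrezup


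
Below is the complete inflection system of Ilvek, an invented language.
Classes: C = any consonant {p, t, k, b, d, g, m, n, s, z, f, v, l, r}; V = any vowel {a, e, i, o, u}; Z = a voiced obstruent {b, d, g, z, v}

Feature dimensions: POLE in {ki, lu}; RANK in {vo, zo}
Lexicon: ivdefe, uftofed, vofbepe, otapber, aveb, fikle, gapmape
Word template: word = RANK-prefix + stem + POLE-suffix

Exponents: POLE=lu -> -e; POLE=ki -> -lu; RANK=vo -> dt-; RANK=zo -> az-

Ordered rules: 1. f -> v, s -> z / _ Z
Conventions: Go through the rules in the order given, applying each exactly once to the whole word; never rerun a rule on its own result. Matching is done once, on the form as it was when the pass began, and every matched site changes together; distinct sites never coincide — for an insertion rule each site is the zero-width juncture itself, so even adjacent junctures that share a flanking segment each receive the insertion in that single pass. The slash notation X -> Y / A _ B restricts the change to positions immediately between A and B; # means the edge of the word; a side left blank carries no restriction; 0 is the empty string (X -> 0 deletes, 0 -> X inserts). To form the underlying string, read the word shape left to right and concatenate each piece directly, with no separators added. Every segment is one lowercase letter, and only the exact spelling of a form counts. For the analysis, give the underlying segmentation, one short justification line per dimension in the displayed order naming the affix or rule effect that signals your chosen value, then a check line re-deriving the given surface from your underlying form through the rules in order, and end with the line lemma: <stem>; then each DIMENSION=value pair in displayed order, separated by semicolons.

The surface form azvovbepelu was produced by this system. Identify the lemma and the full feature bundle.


underlying: az-vofbepe-lu
POLE=ki - signalled by the affix -lu
RANK=zo - signalled by the affix az-
check: azvofbepelu -> azvovbepelu
lemma: vofbepe; POLE=ki; RANK=zo


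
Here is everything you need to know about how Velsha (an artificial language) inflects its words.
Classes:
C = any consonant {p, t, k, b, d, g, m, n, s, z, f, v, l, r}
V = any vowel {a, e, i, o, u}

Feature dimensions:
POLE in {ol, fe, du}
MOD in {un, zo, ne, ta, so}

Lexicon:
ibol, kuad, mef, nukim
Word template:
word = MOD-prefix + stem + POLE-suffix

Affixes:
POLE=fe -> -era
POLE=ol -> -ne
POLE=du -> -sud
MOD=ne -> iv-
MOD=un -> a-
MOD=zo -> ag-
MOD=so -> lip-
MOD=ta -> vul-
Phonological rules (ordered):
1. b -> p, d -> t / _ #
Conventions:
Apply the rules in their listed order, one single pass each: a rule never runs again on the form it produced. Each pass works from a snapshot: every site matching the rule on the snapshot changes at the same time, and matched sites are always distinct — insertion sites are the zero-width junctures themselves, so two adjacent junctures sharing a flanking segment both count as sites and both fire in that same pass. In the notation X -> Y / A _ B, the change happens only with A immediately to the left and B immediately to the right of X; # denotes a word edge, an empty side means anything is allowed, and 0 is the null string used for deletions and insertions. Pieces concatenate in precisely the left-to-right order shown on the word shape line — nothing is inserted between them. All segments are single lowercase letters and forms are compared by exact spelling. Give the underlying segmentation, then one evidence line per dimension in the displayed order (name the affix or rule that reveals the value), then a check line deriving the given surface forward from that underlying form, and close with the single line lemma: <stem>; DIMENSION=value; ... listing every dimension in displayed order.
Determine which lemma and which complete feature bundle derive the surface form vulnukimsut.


underlying: vul-nukim-sud
POLE=du - signalled by the affix -sud
MOD=ta - signalled by the affix vul-
check: vulnukimsud -> vulnukimsut
lemma: nukim; POLE=du; MOD=ta


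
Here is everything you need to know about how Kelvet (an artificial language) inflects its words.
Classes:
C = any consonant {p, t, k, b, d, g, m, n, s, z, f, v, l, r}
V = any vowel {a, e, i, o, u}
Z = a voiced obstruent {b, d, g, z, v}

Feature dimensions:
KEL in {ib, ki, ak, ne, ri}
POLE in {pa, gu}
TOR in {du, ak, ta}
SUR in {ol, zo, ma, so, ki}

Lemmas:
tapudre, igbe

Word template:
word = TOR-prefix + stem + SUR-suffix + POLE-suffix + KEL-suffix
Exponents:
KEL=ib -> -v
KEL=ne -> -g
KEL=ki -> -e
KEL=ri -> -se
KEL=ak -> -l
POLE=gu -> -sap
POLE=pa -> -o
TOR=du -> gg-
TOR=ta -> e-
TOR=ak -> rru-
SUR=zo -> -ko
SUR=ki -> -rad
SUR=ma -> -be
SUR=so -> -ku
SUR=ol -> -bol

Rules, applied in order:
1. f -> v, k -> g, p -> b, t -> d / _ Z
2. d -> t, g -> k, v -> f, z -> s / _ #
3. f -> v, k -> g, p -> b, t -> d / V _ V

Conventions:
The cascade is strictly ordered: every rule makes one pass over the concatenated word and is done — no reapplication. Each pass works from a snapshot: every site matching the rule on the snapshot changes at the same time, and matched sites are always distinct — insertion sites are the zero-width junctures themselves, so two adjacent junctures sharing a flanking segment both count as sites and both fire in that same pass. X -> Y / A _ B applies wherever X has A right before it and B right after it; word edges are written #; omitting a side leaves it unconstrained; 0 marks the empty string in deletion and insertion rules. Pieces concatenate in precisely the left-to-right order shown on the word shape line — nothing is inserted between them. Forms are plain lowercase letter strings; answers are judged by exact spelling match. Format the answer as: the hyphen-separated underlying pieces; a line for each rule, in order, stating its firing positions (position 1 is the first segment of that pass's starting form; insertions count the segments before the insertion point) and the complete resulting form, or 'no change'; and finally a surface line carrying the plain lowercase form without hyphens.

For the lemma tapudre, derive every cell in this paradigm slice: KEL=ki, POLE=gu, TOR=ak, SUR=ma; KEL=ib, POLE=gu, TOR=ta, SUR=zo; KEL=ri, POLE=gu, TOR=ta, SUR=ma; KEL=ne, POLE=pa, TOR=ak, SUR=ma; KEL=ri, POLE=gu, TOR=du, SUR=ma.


cell KEL=ki, POLE=gu, TOR=ak, SUR=ma:
underlying: rru-tapudre-be-sap-e
1. f -> v, k -> g, p -> b, t -> d / _ Z: no change
2. d -> t, g -> k, v -> f, z -> s / _ #: no change
3. f -> v, k -> g, p -> b, t -> d / V _ V: fires at position(s) 4, 6, 15: rrudabudrebesabe
surface: rrudabudrebesabe

cell KEL=ib, POLE=gu, TOR=ta, SUR=zo:
underlying: e-tapudre-ko-sap-v
1. f -> v, k -> g, p -> b, t -> d / _ Z: fires at position(s) 13: etapudrekosabv
2. d -> t, g -> k, v -> f, z -> s / _ #: fires at position(s) 14: etapudrekosabf
3. f -> v, k -> g, p -> b, t -> d / V _ V: fires at position(s) 2, 4, 9: edabudregosabf
surface: edabudregosabf

cell KEL=ri, POLE=gu, TOR=ta, SUR=ma:
underlying: e-tapudre-be-sap-se
1. f -> v, k -> g, p -> b, t -> d / _ Z: no change
2. d -> t, g -> k, v -> f, z -> s / _ #: no change
3. f -> v, k -> g, p -> b, t -> d / V _ V: fires at position(s) 2, 4: edabudrebesapse
surface: edabudrebesapse

cell KEL=ne, POLE=pa, TOR=ak, SUR=ma:
underlying: rru-tapudre-be-o-g
1. f -> v, k -> g, p -> b, t -> d / _ Z: no change
2. d -> t, g -> k, v -> f, z -> s / _ #: fires at position(s) 14: rrutapudrebeok
3. f -> v, k -> g, p -> b, t -> d / V _ V: fires at position(s) 4, 6: rrudabudrebeok
surface: rrudabudrebeok

cell KEL=ri, POLE=gu, TOR=du, SUR=ma:
underlying: gg-tapudre-be-sap-se
1. f -> v, k -> g, p -> b, t -> d / _ Z: no change
2. d -> t, g -> k, v -> f, z -> s / _ #: no change
3. f -> v, k -> g, p -> b, t -> d / V _ V: fires at position(s) 5: ggtabudrebesapse
surface: ggtabudrebesapse


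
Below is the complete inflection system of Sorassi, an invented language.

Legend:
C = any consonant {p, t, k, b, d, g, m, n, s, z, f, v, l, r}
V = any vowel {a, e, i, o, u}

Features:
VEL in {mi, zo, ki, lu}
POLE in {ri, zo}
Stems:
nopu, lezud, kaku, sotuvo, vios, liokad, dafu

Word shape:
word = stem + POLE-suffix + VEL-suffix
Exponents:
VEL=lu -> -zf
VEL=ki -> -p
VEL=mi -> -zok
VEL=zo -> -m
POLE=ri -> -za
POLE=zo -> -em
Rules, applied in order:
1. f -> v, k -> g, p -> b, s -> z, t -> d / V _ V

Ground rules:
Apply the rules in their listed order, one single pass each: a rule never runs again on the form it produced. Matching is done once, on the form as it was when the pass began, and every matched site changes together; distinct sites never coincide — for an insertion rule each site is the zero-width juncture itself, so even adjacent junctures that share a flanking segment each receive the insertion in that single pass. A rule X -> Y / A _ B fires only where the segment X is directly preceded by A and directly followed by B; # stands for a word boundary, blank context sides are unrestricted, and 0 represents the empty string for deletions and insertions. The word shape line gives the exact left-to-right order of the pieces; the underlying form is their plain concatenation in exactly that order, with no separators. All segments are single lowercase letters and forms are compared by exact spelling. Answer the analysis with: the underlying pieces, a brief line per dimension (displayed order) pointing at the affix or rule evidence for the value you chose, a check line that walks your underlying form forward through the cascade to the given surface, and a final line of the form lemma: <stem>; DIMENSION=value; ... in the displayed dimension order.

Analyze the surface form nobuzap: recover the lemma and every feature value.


underlying: nopu-za-p
VEL=ki - signalled by the affix -p
POLE=ri - signalled by the affix -za
check: nopuzap -> nobuzap
lemma: nopu; VEL=ki; POLE=ri


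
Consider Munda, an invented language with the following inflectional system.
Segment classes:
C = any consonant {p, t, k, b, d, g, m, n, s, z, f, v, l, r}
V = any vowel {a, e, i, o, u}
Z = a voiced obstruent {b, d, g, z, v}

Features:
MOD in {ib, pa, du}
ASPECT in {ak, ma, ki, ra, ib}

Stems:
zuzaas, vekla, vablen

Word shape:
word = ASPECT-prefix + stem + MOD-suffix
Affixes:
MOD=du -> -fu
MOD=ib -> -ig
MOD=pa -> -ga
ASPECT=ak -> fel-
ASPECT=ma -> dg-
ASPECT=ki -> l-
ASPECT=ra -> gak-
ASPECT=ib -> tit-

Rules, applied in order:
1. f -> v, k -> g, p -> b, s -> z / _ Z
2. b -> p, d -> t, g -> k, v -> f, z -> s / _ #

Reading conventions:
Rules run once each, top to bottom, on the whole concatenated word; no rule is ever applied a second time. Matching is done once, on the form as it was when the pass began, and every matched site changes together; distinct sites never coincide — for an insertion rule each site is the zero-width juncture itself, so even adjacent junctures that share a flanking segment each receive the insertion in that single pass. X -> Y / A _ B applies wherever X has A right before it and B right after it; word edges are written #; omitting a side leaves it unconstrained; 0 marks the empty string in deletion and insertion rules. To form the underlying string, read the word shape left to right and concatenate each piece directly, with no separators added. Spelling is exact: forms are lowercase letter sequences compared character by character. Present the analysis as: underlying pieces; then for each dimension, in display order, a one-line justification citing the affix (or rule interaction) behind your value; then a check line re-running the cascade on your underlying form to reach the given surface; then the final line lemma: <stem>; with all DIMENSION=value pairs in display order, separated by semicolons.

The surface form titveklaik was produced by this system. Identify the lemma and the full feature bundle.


underlying: tit-vekla-ig
MOD=ib - signalled by the affix -ig
ASPECT=ib - signalled by the affix tit-
check: titveklaig -> titveklaig -> titveklaik
lemma: vekla; MOD=ib; ASPECT=ib


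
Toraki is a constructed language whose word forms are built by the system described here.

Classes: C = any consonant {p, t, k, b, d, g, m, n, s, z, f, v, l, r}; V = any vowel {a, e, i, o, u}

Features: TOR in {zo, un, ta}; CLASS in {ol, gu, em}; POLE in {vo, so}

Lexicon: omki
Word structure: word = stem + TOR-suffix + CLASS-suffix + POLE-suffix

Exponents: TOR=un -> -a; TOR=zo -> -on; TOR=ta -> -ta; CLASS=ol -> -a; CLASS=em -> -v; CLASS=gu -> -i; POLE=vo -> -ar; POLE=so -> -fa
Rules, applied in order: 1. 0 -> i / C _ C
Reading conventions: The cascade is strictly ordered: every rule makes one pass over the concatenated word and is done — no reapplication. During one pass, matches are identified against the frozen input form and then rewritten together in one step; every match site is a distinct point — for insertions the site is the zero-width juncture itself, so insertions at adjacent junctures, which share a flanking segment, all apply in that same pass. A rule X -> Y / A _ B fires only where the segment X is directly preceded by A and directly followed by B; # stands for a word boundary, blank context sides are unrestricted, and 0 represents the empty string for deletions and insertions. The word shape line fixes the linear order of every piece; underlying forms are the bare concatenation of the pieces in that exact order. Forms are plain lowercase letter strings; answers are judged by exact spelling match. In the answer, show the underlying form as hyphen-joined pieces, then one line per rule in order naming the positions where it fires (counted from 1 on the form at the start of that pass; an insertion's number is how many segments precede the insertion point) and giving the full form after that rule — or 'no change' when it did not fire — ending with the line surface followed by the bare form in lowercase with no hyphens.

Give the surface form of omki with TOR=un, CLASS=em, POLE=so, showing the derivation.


underlying: omki-a-v-fa
1. 0 -> i / C _ C: inserts after position(s) 2, 6: omikiavifa
surface: omikiavifa


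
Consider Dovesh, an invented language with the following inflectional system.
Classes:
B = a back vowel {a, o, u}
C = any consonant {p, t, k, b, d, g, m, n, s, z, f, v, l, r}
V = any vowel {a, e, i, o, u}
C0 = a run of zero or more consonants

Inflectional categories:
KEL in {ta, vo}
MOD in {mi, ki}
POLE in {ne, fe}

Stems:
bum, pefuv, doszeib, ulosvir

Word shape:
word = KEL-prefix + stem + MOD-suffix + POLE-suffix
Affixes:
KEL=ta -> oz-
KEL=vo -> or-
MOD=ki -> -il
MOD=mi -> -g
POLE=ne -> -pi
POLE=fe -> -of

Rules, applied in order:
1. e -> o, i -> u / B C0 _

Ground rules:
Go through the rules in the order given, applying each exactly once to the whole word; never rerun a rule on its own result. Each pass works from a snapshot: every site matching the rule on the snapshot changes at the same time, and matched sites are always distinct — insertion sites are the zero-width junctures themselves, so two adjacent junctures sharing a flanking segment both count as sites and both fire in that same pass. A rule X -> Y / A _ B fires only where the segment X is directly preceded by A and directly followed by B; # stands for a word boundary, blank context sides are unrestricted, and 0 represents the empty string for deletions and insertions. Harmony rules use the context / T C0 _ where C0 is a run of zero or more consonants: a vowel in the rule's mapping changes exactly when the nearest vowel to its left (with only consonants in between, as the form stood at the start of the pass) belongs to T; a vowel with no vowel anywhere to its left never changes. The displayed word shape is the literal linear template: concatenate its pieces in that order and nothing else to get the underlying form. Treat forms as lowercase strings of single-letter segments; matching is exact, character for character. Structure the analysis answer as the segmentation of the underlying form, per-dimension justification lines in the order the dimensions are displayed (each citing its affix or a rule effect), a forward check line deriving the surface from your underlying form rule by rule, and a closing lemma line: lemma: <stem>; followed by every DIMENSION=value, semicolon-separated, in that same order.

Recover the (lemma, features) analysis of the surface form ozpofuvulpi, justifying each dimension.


underlying: oz-pefuv-il-pi
KEL=ta - signalled by the affix oz-
MOD=ki - signalled by the affix -il
POLE=ne - signalled by the affix -pi
check: ozpefuvilpi -> ozpofuvulpi
lemma: pefuv; KEL=ta; MOD=ki; POLE=ne


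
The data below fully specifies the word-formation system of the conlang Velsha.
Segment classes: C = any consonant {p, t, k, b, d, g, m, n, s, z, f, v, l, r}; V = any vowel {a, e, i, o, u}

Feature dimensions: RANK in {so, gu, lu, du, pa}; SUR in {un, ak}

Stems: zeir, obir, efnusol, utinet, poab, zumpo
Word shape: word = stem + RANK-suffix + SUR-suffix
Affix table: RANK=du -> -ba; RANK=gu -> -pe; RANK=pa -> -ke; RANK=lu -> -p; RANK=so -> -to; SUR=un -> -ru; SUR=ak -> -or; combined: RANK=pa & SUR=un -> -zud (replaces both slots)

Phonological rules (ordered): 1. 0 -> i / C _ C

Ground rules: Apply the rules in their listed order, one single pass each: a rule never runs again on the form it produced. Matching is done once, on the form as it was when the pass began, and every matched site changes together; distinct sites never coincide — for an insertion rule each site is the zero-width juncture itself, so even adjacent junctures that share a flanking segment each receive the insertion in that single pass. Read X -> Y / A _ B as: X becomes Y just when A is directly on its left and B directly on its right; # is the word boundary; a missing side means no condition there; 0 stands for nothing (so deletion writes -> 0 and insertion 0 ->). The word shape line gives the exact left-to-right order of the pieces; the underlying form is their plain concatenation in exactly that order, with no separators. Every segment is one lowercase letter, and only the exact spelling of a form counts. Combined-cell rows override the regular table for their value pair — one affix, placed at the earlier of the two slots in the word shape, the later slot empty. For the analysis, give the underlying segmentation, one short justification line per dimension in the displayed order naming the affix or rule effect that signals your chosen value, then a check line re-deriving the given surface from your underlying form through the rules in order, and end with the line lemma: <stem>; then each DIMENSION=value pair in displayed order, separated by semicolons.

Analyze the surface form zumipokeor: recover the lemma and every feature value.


underlying: zumpo-ke-or
RANK=pa - signalled by the affix -ke
SUR=ak - signalled by the affix -or
check: zumpokeor -> zumipokeor
lemma: zumpo; RANK=pa; SUR=ak


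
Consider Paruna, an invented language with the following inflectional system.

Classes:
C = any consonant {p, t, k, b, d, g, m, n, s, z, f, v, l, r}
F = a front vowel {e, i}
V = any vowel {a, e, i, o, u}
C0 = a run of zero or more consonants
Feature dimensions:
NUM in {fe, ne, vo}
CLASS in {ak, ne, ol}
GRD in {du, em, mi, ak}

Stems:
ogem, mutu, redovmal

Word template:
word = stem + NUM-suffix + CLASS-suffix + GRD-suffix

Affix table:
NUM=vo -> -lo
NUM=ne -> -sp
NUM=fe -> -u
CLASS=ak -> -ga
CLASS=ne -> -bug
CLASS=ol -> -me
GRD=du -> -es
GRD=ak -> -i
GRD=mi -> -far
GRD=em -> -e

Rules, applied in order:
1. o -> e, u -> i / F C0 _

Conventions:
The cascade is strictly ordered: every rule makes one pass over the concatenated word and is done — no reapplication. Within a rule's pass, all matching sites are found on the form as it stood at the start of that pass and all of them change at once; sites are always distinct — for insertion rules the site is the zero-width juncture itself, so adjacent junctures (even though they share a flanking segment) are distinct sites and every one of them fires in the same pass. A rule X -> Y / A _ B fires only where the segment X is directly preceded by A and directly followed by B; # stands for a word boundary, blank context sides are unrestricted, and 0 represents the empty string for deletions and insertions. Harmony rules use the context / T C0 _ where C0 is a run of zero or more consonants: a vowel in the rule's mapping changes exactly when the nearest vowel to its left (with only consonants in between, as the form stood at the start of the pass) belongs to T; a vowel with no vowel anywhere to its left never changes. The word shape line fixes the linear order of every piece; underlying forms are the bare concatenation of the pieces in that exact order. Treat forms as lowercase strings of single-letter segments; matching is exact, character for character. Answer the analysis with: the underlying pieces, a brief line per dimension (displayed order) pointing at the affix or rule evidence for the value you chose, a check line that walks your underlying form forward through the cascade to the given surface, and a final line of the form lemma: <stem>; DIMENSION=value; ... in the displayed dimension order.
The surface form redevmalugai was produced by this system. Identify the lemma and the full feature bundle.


underlying: redovmal-u-ga-i
NUM=fe - signalled by the affix -u
CLASS=ak - signalled by the affix -ga
GRD=ak - signalled by the affix -i
check: redovmalugai -> redevmalugai
lemma: redovmal; NUM=fe; CLASS=ak; GRD=ak


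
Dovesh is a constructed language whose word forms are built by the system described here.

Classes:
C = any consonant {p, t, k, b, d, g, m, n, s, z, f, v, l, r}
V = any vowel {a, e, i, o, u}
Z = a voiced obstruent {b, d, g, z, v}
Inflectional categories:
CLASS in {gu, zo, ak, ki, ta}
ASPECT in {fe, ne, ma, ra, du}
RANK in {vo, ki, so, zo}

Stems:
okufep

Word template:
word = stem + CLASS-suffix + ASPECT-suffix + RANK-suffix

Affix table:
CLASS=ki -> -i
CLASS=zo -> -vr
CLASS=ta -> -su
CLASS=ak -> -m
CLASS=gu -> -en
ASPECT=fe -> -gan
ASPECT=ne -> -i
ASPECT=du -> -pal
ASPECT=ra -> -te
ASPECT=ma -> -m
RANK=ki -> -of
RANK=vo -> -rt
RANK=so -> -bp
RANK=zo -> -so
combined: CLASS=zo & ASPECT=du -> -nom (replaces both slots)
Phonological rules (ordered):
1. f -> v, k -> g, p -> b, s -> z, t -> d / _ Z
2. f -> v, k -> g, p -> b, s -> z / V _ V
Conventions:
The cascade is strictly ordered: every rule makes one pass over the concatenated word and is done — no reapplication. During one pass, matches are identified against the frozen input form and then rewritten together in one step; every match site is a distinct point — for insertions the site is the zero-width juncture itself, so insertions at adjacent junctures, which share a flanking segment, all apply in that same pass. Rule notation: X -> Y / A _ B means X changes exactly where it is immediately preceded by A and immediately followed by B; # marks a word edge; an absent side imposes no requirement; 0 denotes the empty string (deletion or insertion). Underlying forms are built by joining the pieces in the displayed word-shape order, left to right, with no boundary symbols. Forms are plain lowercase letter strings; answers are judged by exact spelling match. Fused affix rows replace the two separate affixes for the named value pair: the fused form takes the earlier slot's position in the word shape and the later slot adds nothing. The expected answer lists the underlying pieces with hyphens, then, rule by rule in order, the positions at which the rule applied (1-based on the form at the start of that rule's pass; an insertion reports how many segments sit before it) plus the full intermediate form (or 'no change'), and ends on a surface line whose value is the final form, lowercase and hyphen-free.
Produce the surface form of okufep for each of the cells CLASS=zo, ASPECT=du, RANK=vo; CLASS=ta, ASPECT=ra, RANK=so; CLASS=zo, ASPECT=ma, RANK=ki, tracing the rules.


cell CLASS=zo, ASPECT=du, RANK=vo:
underlying: okufep-nom-rt
1. f -> v, k -> g, p -> b, s -> z, t -> d / _ Z: no change
2. f -> v, k -> g, p -> b, s -> z / V _ V: fires at position(s) 2, 4: oguvepnomrt
surface: oguvepnomrt

cell CLASS=ta, ASPECT=ra, RANK=so:
underlying: okufep-su-te-bp
1. f -> v, k -> g, p -> b, s -> z, t -> d / _ Z: no change
2. f -> v, k -> g, p -> b, s -> z / V _ V: fires at position(s) 2, 4: oguvepsutebp
surface: oguvepsutebp

cell CLASS=zo, ASPECT=ma, RANK=ki:
underlying: okufep-vr-m-of
1. f -> v, k -> g, p -> b, s -> z, t -> d / _ Z: fires at position(s) 6: okufebvrmof
2. f -> v, k -> g, p -> b, s -> z / V _ V: fires at position(s) 2, 4: oguvebvrmof
surface: oguvebvrmof


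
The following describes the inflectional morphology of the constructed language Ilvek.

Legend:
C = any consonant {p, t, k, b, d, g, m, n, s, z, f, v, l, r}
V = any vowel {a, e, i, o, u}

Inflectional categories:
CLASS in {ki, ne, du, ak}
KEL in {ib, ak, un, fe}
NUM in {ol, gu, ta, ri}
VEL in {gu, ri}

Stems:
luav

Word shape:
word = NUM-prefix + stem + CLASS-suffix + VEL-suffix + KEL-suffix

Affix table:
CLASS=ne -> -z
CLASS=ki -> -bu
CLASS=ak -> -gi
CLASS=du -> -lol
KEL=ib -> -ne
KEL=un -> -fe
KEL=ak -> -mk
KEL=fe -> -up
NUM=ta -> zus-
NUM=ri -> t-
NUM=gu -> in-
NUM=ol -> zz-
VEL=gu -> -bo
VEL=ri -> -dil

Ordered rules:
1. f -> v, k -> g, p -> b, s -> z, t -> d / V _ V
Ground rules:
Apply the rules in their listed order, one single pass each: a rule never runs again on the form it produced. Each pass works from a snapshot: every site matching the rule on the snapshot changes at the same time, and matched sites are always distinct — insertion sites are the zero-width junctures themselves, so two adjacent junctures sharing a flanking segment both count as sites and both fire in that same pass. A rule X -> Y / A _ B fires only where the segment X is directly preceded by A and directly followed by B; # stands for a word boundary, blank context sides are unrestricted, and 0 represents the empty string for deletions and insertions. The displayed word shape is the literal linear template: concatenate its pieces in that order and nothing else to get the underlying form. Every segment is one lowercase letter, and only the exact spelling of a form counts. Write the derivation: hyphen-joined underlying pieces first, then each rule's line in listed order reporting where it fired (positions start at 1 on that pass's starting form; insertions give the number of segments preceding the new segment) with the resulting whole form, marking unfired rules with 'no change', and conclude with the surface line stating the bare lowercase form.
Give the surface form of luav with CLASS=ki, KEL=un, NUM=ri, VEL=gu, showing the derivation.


underlying: t-luav-bu-bo-fe
1. f -> v, k -> g, p -> b, s -> z, t -> d / V _ V: fires at position(s) 10: tluavbubove
surface: tluavbubove


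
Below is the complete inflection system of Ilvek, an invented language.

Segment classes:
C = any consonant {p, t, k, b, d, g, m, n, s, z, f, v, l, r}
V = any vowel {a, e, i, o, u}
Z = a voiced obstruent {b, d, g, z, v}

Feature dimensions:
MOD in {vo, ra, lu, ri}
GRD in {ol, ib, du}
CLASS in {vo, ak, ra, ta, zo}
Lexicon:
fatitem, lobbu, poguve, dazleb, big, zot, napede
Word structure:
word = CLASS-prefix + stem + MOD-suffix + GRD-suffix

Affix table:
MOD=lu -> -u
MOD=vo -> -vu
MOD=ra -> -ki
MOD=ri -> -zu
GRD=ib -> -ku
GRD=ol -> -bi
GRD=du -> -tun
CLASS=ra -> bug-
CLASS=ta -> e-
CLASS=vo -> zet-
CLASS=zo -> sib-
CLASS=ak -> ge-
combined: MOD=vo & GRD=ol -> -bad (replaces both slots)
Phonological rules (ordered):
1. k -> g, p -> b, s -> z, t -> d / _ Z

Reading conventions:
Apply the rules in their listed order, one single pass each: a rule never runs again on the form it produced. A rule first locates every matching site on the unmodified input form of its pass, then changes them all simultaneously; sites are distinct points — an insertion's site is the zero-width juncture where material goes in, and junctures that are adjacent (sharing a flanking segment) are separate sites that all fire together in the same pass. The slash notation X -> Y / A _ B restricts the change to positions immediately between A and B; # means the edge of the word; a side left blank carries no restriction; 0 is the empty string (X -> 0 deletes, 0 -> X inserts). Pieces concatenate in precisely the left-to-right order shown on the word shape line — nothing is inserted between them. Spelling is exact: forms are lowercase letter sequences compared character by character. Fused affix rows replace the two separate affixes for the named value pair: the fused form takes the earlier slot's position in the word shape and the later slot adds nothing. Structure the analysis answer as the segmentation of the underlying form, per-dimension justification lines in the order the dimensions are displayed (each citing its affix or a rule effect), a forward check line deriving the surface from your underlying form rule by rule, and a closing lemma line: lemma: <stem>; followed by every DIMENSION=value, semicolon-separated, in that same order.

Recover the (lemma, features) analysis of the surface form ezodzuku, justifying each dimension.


underlying: e-zot-zu-ku
MOD=ri - signalled by the affix -zu
GRD=ib - signalled by the affix -ku
CLASS=ta - signalled by the affix e-
check: ezotzuku -> ezodzuku
lemma: zot; MOD=ri; GRD=ib; CLASS=ta
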